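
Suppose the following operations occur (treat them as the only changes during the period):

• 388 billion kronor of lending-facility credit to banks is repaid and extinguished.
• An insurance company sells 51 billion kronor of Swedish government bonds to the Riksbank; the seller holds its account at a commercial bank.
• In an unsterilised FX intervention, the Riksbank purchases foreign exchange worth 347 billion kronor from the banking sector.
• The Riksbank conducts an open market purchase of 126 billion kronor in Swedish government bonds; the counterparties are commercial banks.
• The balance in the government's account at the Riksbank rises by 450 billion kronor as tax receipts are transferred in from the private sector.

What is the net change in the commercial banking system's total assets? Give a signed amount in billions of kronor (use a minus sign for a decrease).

Riksbank balance sheet:
  Assets:      Securities +177B, Loans to banks −388B, Foreign assets +347B
  Liabilities: Bank reserves −314B, Government deposits +450B
Commercial banking system:
  Assets:      Reserves at CB −314B, Securities −126B, Foreign assets −347B
  Liabilities: Checkable deposits −399B, Borrowings from CB −388B
Change in total bank assets = -787 billion.

-787 billion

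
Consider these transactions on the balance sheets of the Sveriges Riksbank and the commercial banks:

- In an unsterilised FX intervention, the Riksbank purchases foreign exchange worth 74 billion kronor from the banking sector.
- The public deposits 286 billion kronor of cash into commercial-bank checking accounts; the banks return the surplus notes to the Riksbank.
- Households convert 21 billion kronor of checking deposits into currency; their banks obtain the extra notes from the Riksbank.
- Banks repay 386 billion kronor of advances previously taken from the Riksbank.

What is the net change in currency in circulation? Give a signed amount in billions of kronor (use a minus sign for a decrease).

-265 billion

Riksbank balance sheet:
  Assets:      Loans to banks −386B, Foreign assets +74B
  Liabilities: Bank reserves −47B, Currency in circulation −265B
Commercial banking system:
  Assets:      Reserves at CB −47B, Foreign assets −74B
  Liabilities: Checkable deposits +265B, Borrowings from CB −386B
So the change in currency in circulation is -265 billion.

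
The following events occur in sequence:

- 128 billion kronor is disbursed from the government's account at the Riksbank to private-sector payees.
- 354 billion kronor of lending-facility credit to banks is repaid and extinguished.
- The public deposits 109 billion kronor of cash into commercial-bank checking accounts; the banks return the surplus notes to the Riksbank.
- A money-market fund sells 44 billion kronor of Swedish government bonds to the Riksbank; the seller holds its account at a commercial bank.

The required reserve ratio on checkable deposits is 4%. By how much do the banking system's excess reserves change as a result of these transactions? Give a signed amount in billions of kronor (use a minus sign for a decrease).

-84.24 billion

Government spending 128 billion kronor: reserves +128B, deposits +128B.
Discount-window repayment 354 billion kronor: reserves −354B, deposits 0.
Currency deposit 109 billion kronor: reserves +109B, deposits +109B.
Asset purchase (from non-banks) 44 billion kronor: reserves +44B, deposits +44B.
Totals: Δreserves = −73B, Δdeposits = +281B.
Δrequired reserves = 4% × +281B = +11.24B.
Δexcess reserves = Δreserves − Δrequired = −73B − (+11.24B) = -84.24 billion.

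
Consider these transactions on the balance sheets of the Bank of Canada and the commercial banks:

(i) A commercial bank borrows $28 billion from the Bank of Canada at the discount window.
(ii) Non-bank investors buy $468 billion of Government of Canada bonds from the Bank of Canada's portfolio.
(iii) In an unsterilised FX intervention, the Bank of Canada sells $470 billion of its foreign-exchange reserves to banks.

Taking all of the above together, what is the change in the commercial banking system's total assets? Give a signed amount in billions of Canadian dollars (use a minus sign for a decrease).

-$440 billion

Discount-window loan $28 billion: bank balance sheets expand → +$28B.
Asset sale (to non-banks) $468 billion: bank balance sheets shrink → −$468B.
FX sale $470 billion: just an asset swap on bank balance sheets → 0.
Net: 28 − 468 + 0 = -$440 billion.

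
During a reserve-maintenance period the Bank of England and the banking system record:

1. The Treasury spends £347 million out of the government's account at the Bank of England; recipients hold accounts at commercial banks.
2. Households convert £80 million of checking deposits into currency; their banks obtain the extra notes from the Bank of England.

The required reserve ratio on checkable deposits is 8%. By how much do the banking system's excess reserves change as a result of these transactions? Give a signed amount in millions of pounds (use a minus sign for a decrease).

Government spending £347 million: reserves +£347M, deposits +£347M.
Currency withdrawal £80 million: reserves −£80M, deposits −£80M.
Totals: Δreserves = +£267M, Δdeposits = +£267M.
Δrequired reserves = 8% × +£267M = +£21.36M.
Δexcess reserves = Δreserves − Δrequired = +£267M − (+£21.36M) = +£245.64 million.

+£245.64 million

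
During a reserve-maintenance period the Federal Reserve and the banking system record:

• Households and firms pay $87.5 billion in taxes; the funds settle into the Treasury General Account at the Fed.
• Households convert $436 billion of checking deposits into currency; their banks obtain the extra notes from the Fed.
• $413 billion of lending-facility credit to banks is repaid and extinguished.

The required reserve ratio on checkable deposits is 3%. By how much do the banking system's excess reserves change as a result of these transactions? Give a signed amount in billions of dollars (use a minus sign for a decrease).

-$920.795 billion

Government account inflow $87.5 billion: reserves −$87.5B, deposits −$87.5B.
Currency withdrawal $436 billion: reserves −$436B, deposits −$436B.
Discount-window repayment $413 billion: reserves −$413B, deposits 0.
Totals: Δreserves = −$936.5B, Δdeposits = −$523.5B.
Δrequired reserves = 3% × −$523.5B = −$15.705B.
Δexcess reserves = Δreserves − Δrequired = −$936.5B − (−$15.705B) = -$920.795 billion.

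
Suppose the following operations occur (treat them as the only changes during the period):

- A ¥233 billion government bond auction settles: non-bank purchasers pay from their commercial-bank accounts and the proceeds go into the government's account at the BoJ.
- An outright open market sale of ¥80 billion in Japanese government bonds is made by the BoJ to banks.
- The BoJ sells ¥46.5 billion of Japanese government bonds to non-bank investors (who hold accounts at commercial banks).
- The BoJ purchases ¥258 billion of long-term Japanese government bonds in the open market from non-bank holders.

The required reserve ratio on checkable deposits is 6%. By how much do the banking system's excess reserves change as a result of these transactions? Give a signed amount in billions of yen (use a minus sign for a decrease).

Government account inflow ¥233 billion: reserves −¥233B, deposits −¥233B.
OMO sale (to banks) ¥80 billion: reserves −¥80B, deposits 0.
Asset sale (to non-banks) ¥46.5 billion: reserves −¥46.5B, deposits −¥46.5B.
Asset purchase (from non-banks) ¥258 billion: reserves +¥258B, deposits +¥258B.
Totals: Δreserves = −¥101.5B, Δdeposits = −¥21.5B.
Δrequired reserves = 6% × −¥21.5B = −¥1.29B.
Δexcess reserves = Δreserves − Δrequired = −¥101.5B − (−¥1.29B) = -¥100.21 billion.

-¥100.21 billion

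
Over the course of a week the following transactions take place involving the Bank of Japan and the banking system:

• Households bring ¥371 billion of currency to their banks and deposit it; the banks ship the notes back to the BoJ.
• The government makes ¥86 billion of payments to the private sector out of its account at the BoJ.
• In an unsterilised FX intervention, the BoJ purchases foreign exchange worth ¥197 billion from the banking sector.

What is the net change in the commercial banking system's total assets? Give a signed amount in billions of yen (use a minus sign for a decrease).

BoJ balance sheet:
  Assets:      Foreign assets +¥197B
  Liabilities: Bank reserves +¥654B, Currency in circulation −¥371B, Government deposits −¥86B
Commercial banking system:
  Assets:      Reserves at CB +¥654B, Foreign assets −¥197B
  Liabilities: Checkable deposits +¥457B
Change in total bank assets = +¥457 billion.

+¥457 billion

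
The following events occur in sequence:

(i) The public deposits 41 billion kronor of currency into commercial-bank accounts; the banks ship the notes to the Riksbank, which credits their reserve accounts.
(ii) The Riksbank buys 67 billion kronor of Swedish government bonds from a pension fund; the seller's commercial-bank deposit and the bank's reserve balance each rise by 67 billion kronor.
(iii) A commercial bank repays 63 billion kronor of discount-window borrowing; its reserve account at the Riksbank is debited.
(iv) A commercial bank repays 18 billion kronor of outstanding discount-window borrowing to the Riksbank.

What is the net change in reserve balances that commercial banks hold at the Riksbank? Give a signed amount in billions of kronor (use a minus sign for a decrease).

Riksbank balance sheet:
  Assets:      Securities +67B, Loans to banks −81B
  Liabilities: Bank reserves +27B, Currency in circulation −41B
So the change in reserve balances that commercial banks hold at the Riksbank is +27 billion.

+27 billion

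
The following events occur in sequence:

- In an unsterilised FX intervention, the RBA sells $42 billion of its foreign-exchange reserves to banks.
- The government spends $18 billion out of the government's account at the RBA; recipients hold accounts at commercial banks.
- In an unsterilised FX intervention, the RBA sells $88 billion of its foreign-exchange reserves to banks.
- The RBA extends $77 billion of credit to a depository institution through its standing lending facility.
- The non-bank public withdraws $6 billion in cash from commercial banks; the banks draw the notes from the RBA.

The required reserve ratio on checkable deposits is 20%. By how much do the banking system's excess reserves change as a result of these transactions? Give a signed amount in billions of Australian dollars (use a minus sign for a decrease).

-$43.4 billion

FX sale $42 billion: reserves −$42B, deposits 0.
Government spending $18 billion: reserves +$18B, deposits +$18B.
FX sale $88 billion: reserves −$88B, deposits 0.
Discount-window loan $77 billion: reserves +$77B, deposits 0.
Currency withdrawal $6 billion: reserves −$6B, deposits −$6B.
Totals: Δreserves = −$41B, Δdeposits = +$12B.
Δrequired reserves = 20% × +$12B = +$2.4B.
Δexcess reserves = Δreserves − Δrequired = −$41B − (+$2.4B) = -$43.4 billion.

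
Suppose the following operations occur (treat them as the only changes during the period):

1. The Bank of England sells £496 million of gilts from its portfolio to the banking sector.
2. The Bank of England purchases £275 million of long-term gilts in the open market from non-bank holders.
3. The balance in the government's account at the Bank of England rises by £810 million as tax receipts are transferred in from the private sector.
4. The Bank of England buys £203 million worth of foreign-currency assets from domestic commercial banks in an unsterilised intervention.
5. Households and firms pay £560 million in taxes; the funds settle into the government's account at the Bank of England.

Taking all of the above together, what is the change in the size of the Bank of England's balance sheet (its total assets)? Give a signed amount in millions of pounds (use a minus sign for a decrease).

-£18 million

OMO sale (to banks) £496 million: a Bank of England asset is shed → −£496M.
Asset purchase (from non-banks) £275 million: a Bank of England asset is acquired → +£275M.
Government account inflow £810 million: only the composition of liabilities changes → 0.
FX purchase £203 million: a Bank of England asset is acquired → +£203M.
Government account inflow £560 million: only the composition of liabilities changes → 0.
Net: −496 + 275 + 0 + 203 + 0 = -£18 million.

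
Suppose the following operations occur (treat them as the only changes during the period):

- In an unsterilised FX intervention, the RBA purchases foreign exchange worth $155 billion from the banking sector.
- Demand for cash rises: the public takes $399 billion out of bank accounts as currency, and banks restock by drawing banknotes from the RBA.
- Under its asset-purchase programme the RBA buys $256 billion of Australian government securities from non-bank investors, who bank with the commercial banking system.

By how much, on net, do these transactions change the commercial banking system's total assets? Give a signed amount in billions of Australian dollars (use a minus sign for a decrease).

-$143 billion

FX purchase $155 billion: just an asset swap on bank balance sheets → 0.
Currency withdrawal $399 billion: bank balance sheets shrink → −$399B.
Asset purchase (from non-banks) $256 billion: bank balance sheets expand → +$256B.
Net: 0 − 399 + 256 = -$143 billion.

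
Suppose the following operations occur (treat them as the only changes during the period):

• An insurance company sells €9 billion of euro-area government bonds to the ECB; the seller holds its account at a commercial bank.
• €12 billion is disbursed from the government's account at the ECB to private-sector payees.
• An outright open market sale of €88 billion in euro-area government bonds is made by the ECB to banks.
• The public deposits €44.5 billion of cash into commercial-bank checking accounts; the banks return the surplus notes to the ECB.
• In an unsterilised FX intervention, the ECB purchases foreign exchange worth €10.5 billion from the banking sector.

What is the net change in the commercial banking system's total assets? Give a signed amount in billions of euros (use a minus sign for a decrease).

Asset purchase (from non-banks) €9 billion: bank balance sheets expand → +€9B.
Government spending €12 billion: bank balance sheets expand → +€12B.
OMO sale (to banks) €88 billion: just an asset swap on bank balance sheets → 0.
Currency deposit €44.5 billion: bank balance sheets expand → +€44.5B.
FX purchase €10.5 billion: just an asset swap on bank balance sheets → 0.
Net: 9 + 12 + 0 + 44.5 + 0 = +€65.5 billion.

+€65.5 billion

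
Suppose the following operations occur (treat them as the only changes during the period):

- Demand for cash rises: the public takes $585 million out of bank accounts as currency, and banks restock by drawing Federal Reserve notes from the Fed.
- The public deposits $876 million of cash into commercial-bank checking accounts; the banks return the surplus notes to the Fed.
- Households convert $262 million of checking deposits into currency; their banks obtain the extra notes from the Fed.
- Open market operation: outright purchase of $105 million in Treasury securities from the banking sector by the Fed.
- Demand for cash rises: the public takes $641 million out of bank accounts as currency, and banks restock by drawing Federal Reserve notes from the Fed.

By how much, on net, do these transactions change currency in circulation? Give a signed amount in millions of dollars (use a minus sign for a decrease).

+$612 million

Currency withdrawal $585 million: notes leave the central bank → +$585M.
Currency deposit $876 million: notes return to the central bank → −$876M.
Currency withdrawal $262 million: notes leave the central bank → +$262M.
OMO purchase (from banks) $105 million: no currency enters or leaves circulation → 0.
Currency withdrawal $641 million: notes leave the central bank → +$641M.
Net: 585 − 876 + 262 + 0 + 641 = +$612 million.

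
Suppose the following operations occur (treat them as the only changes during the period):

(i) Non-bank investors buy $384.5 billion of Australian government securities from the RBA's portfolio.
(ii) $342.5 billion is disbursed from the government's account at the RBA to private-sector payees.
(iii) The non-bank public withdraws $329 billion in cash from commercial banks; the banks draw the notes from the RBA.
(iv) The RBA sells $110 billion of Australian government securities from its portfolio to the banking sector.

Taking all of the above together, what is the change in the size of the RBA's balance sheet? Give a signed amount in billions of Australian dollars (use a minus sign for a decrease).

-$494.5 billion

RBA balance sheet:
  Assets:      Securities −$494.5B
  Liabilities: Bank reserves −$481B, Currency in circulation +$329B, Government deposits −$342.5B
Change in total RBA assets = -$494.5 billion.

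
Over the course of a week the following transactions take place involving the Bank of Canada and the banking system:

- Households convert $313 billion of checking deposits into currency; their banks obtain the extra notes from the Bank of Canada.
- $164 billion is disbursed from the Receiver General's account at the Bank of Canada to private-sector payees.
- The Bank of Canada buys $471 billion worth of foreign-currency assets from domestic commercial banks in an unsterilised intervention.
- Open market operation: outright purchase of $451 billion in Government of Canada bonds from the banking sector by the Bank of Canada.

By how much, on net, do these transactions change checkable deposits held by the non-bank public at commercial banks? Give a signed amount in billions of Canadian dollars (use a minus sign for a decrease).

Bank of Canada balance sheet:
  Assets:      Securities +$451B, Foreign assets +$471B
  Liabilities: Bank reserves +$773B, Currency in circulation +$313B, Government deposits −$164B
Commercial banking system:
  Assets:      Reserves at CB +$773B, Securities −$451B, Foreign assets −$471B
  Liabilities: Checkable deposits −$149B
So the change in checkable deposits held by the non-bank public at commercial banks is -$149 billion.

-$149 billion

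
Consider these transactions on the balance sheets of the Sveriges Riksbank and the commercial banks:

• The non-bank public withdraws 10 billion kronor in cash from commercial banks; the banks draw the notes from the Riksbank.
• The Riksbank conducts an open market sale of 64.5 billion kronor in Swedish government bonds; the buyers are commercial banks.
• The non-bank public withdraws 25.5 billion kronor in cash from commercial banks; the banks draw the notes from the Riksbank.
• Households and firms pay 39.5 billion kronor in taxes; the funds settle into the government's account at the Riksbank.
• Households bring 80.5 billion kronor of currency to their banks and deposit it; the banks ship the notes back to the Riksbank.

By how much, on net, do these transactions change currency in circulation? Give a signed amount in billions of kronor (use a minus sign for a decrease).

-45 billion

Currency withdrawal 10 billion kronor: notes leave the central bank → +10B.
OMO sale (to banks) 64.5 billion kronor: no currency enters or leaves circulation → 0.
Currency withdrawal 25.5 billion kronor: notes leave the central bank → +25.5B.
Government account inflow 39.5 billion kronor: no currency enters or leaves circulation → 0.
Currency deposit 80.5 billion kronor: notes return to the central bank → −80.5B.
Net: 10 + 0 + 25.5 + 0 − 80.5 = -45 billion.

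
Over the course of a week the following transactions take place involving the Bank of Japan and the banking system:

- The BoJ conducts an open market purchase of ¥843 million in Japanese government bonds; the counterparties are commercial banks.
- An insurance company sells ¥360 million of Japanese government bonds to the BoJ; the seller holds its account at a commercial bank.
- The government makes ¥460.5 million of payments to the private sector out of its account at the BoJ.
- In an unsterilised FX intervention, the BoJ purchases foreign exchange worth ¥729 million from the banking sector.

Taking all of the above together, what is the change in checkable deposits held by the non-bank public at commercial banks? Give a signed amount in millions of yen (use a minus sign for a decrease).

+¥820.5 million

BoJ balance sheet:
  Assets:      Securities +¥1203M, Foreign assets +¥729M
  Liabilities: Bank reserves +¥2392.5M, Government deposits −¥460.5M
Commercial banking system:
  Assets:      Reserves at CB +¥2392.5M, Securities −¥843M, Foreign assets −¥729M
  Liabilities: Checkable deposits +¥820.5M
So the change in checkable deposits held by the non-bank public at commercial banks is +¥820.5 million.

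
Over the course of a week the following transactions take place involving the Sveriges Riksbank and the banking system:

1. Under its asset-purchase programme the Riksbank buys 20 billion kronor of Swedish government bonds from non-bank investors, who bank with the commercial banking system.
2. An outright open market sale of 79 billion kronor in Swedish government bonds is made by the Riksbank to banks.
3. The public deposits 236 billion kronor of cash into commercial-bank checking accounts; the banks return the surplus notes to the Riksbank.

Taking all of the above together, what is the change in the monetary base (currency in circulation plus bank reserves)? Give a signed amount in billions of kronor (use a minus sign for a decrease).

-59 billion

Asset purchase (from non-banks) 20 billion kronor: Riksbank balance sheet expands → +20B.
OMO sale (to banks) 79 billion kronor: Riksbank balance sheet contracts → −79B.
Currency deposit 236 billion kronor: just a shift between currency and reserves — both are base money → 0.
Net: 20 − 79 + 0 = -59 billion.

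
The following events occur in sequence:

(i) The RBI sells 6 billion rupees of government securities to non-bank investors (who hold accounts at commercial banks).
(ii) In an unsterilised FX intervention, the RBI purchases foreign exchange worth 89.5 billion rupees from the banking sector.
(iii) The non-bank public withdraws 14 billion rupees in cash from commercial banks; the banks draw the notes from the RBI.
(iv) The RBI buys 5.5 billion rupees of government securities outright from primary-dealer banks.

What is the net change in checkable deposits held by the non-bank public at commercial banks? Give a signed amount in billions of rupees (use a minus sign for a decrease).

-20 billion

Asset sale (to non-banks) 6 billion rupees: non-bank counterparties' bank balances fall → −6B.
FX purchase 89.5 billion rupees: the counterparty is a bank, so public deposits are unchanged → 0.
Currency withdrawal 14 billion rupees: non-bank counterparties' bank balances fall → −14B.
OMO purchase (from banks) 5.5 billion rupees: the counterparty is a bank, so public deposits are unchanged → 0.
Net: −6 + 0 − 14 + 0 = -20 billion.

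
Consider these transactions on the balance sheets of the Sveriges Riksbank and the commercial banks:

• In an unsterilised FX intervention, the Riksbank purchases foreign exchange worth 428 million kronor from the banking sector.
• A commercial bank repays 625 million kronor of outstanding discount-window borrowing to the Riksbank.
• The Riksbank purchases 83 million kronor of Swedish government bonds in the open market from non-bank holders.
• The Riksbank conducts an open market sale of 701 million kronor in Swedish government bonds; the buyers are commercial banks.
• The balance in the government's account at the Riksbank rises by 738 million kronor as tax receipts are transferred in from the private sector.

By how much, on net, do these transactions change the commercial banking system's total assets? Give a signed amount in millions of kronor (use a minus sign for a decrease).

-1280 million

Riksbank balance sheet:
  Assets:      Securities −618M, Loans to banks −625M, Foreign assets +428M
  Liabilities: Bank reserves −1553M, Government deposits +738M
Commercial banking system:
  Assets:      Reserves at CB −1553M, Securities +701M, Foreign assets −428M
  Liabilities: Checkable deposits −655M, Borrowings from CB −625M
Change in total bank assets = -1280 million.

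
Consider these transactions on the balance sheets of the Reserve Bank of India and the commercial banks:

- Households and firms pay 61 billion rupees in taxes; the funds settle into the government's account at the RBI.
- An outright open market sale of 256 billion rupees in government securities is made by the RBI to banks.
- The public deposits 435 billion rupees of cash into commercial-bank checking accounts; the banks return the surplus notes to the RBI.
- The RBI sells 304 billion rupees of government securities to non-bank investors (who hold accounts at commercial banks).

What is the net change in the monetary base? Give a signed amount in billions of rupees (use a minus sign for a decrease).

-621 billion

Government account inflow 61 billion rupees: reserves shift to a non-base liability → −61B.
OMO sale (to banks) 256 billion rupees: RBI balance sheet contracts → −256B.
Currency deposit 435 billion rupees: just a shift between currency and reserves — both are base money → 0.
Asset sale (to non-banks) 304 billion rupees: RBI balance sheet contracts → −304B.
Net: −61 − 256 + 0 − 304 = -621 billion.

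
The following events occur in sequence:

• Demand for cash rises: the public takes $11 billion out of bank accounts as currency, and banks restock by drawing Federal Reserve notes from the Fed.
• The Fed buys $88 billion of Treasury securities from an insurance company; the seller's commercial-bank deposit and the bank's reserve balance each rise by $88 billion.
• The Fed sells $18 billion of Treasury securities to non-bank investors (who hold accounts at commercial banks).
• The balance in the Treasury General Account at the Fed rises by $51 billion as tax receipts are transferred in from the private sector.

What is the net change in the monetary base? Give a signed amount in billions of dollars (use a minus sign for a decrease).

Fed balance sheet:
  Assets:      Securities +$70B
  Liabilities: Bank reserves +$8B, Currency in circulation +$11B, Government deposits +$51B
Monetary base = currency + reserves: +$11B + (+$8B) = +$19 billion.

+$19 billion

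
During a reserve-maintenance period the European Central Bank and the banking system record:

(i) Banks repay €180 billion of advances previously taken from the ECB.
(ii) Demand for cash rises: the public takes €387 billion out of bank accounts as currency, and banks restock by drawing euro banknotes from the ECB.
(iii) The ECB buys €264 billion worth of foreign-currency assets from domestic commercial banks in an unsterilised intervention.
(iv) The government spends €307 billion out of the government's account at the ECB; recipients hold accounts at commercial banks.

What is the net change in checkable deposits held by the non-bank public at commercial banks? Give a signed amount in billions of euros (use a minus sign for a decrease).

ECB balance sheet:
  Assets:      Loans to banks −€180B, Foreign assets +€264B
  Liabilities: Bank reserves +€4B, Currency in circulation +€387B, Government deposits −€307B
Commercial banking system:
  Assets:      Reserves at CB +€4B, Foreign assets −€264B
  Liabilities: Checkable deposits −€80B, Borrowings from CB −€180B
So the change in checkable deposits held by the non-bank public at commercial banks is -€80 billion.

-€80 billion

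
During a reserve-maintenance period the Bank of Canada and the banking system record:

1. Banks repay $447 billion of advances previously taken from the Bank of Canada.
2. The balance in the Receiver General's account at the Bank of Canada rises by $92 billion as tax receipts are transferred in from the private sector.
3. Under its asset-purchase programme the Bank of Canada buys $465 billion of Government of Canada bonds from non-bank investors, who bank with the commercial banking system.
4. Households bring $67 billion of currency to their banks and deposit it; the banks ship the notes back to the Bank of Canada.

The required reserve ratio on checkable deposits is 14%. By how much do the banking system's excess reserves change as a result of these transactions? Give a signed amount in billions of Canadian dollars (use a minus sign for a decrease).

Discount-window repayment $447 billion: reserves −$447B, deposits 0.
Government account inflow $92 billion: reserves −$92B, deposits −$92B.
Asset purchase (from non-banks) $465 billion: reserves +$465B, deposits +$465B.
Currency deposit $67 billion: reserves +$67B, deposits +$67B.
Totals: Δreserves = −$7B, Δdeposits = +$440B.
Δrequired reserves = 14% × +$440B = +$61.6B.
Δexcess reserves = Δreserves − Δrequired = −$7B − (+$61.6B) = -$68.6 billion.

-$68.6 billion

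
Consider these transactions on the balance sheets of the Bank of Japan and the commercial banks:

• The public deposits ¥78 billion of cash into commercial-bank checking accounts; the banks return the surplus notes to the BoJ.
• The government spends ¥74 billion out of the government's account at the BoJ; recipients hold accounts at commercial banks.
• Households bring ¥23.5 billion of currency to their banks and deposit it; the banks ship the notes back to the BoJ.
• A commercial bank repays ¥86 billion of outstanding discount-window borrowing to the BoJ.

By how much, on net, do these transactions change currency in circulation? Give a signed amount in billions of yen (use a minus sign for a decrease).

Currency deposit ¥78 billion: notes return to the central bank → −¥78B.
Government spending ¥74 billion: no currency enters or leaves circulation → 0.
Currency deposit ¥23.5 billion: notes return to the central bank → −¥23.5B.
Discount-window repayment ¥86 billion: no currency enters or leaves circulation → 0.
Net: −78 + 0 − 23.5 + 0 = -¥101.5 billion.

-¥101.5 billion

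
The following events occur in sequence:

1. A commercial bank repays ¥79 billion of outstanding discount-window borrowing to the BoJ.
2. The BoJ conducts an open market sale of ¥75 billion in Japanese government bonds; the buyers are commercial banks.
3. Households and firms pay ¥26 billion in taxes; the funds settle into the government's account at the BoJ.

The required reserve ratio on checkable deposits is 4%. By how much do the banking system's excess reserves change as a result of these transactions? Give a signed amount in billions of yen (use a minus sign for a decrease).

Discount-window repayment ¥79 billion: reserves −¥79B, deposits 0.
OMO sale (to banks) ¥75 billion: reserves −¥75B, deposits 0.
Government account inflow ¥26 billion: reserves −¥26B, deposits −¥26B.
Totals: Δreserves = −¥180B, Δdeposits = −¥26B.
Δrequired reserves = 4% × −¥26B = −¥1.04B.
Δexcess reserves = Δreserves − Δrequired = −¥180B − (−¥1.04B) = -¥178.96 billion.

-¥178.96 billion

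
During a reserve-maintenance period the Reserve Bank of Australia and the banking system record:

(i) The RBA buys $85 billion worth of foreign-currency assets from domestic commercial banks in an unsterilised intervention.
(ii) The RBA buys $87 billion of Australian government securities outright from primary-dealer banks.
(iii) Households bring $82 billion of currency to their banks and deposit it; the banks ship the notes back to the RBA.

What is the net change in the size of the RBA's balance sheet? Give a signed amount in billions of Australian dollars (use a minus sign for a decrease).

RBA balance sheet:
  Assets:      Securities +$87B, Foreign assets +$85B
  Liabilities: Bank reserves +$254B, Currency in circulation −$82B
Change in total RBA assets = +$172 billion.

+$172 billion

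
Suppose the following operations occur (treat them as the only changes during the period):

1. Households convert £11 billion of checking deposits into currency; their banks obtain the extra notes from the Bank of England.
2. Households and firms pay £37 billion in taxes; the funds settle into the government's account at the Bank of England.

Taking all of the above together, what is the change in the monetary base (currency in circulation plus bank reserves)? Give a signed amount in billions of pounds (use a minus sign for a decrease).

-£37 billion

Currency withdrawal £11 billion: just a shift between currency and reserves — both are base money → 0.
Government account inflow £37 billion: reserves shift to a non-base liability → −£37B.
Net: 0 − 37 = -£37 billion.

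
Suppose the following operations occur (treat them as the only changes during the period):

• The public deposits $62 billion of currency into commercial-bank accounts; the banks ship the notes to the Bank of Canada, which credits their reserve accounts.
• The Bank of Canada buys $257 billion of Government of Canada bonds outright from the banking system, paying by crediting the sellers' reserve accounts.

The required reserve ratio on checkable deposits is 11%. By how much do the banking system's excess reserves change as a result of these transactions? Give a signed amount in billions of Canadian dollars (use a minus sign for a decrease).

Currency deposit $62 billion: reserves +$62B, deposits +$62B.
OMO purchase (from banks) $257 billion: reserves +$257B, deposits 0.
Totals: Δreserves = +$319B, Δdeposits = +$62B.
Δrequired reserves = 11% × +$62B = +$6.82B.
Δexcess reserves = Δreserves − Δrequired = +$319B − (+$6.82B) = +$312.18 billion.

+$312.18 billion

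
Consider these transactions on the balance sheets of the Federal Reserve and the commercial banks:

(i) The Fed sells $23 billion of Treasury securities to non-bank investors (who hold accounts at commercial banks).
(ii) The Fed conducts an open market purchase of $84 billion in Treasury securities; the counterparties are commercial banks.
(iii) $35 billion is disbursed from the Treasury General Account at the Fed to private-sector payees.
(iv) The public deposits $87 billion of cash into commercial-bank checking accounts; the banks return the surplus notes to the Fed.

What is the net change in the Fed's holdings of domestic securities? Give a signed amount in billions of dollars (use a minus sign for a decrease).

+$61 billion

Asset sale (to non-banks) $23 billion: securities removed from the Fed's portfolio → −$23B.
OMO purchase (from banks) $84 billion: securities added to the Fed's portfolio → +$84B.
Government spending $35 billion: the Fed's securities portfolio is untouched → 0.
Currency deposit $87 billion: the Fed's securities portfolio is untouched → 0.
Net: −23 + 84 + 0 + 0 = +$61 billion.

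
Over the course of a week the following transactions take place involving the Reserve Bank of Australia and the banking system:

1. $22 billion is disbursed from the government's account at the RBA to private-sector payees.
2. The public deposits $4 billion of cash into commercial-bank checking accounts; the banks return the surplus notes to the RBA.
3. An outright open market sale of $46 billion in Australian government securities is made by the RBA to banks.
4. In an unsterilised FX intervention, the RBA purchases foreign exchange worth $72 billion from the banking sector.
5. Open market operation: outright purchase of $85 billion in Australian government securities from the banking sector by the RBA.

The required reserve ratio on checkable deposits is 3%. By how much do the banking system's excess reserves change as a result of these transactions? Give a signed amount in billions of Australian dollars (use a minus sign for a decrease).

Government spending $22 billion: reserves +$22B, deposits +$22B.
Currency deposit $4 billion: reserves +$4B, deposits +$4B.
OMO sale (to banks) $46 billion: reserves −$46B, deposits 0.
FX purchase $72 billion: reserves +$72B, deposits 0.
OMO purchase (from banks) $85 billion: reserves +$85B, deposits 0.
Totals: Δreserves = +$137B, Δdeposits = +$26B.
Δrequired reserves = 3% × +$26B = +$0.78B.
Δexcess reserves = Δreserves − Δrequired = +$137B − (+$0.78B) = +$136.22 billion.

+$136.22 billion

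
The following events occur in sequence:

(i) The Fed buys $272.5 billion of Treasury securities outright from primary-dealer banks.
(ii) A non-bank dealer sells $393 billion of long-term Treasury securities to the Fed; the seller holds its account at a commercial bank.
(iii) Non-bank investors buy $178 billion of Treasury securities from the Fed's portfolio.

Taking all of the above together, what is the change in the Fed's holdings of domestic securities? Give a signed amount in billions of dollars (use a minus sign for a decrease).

Fed balance sheet:
  Assets:      Securities +$487.5B
  Liabilities: Bank reserves +$487.5B
So the change in the Fed's holdings of domestic securities is +$487.5 billion.

+$487.5 billion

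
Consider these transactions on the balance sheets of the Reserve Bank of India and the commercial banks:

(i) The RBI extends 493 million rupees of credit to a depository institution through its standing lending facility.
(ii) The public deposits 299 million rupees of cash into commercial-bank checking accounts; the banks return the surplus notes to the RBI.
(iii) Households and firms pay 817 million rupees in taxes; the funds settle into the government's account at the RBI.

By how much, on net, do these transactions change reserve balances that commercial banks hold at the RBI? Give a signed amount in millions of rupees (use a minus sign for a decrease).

RBI balance sheet:
  Assets:      Loans to banks +493M
  Liabilities: Bank reserves −25M, Currency in circulation −299M, Government deposits +817M
Commercial banking system:
  Assets:      Reserves at CB −25M
  Liabilities: Checkable deposits −518M, Borrowings from CB +493M
So the change in reserve balances that commercial banks hold at the RBI is -25 million.

-25 million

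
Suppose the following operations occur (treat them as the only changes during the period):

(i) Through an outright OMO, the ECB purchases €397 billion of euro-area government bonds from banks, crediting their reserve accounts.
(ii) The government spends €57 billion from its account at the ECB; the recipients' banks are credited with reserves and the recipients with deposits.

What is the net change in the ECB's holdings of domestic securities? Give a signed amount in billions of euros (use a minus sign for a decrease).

+€397 billion

OMO purchase (from banks) €397 billion: securities added to the ECB's portfolio → +€397B.
Government spending €57 billion: the ECB's securities portfolio is untouched → 0.
Net: 397 + 0 = +€397 billion.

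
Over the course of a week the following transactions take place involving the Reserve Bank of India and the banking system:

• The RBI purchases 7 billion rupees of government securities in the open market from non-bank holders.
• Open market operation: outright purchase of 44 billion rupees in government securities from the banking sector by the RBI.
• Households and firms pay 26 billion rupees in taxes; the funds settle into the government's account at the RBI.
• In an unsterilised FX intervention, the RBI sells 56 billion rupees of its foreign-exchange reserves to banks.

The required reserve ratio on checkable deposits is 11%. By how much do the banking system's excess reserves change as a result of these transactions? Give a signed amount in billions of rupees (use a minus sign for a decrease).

-28.91 billion

Asset purchase (from non-banks) 7 billion rupees: reserves +7B, deposits +7B.
OMO purchase (from banks) 44 billion rupees: reserves +44B, deposits 0.
Government account inflow 26 billion rupees: reserves −26B, deposits −26B.
FX sale 56 billion rupees: reserves −56B, deposits 0.
Totals: Δreserves = −31B, Δdeposits = −19B.
Δrequired reserves = 11% × −19B = −2.09B.
Δexcess reserves = Δreserves − Δrequired = −31B − (−2.09B) = -28.91 billion.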